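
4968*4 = 19872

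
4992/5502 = 832/917 = 0.91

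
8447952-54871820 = - 46423868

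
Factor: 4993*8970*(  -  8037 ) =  - 359954806770 =- 2^1*3^3*5^1*13^1*19^1*23^1*47^1*4993^1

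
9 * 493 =4437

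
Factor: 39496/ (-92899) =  - 2^3*4937^1*92899^ ( - 1 ) 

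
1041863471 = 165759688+876103783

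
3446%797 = 258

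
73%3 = 1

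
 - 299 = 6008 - 6307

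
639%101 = 33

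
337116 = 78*4322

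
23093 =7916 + 15177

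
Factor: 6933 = 3^1*2311^1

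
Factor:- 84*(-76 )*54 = 344736= 2^5*3^4*7^1*19^1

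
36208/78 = 18104/39 = 464.21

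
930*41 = 38130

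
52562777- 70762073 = - 18199296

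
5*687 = 3435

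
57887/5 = 57887/5 = 11577.40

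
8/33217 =8/33217 = 0.00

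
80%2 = 0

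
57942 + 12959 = 70901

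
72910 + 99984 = 172894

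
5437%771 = 40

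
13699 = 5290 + 8409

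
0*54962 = 0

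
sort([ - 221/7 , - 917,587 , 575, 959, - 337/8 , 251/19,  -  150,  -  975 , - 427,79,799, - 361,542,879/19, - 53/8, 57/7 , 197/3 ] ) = [ - 975, - 917,  -  427, - 361, - 150, - 337/8, - 221/7, - 53/8, 57/7,251/19, 879/19,197/3,79,  542, 575, 587 , 799,959]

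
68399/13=68399/13 = 5261.46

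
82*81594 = 6690708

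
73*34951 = 2551423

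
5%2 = 1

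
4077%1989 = 99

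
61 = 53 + 8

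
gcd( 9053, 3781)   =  1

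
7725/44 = 175 +25/44 = 175.57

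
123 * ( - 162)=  - 19926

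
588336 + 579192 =1167528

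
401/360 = 401/360 = 1.11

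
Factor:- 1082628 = -2^2* 3^2 * 17^1*29^1*61^1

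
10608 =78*136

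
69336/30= 2311 + 1/5  =  2311.20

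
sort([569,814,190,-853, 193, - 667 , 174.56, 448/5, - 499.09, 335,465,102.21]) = [ - 853, - 667, - 499.09,448/5, 102.21,174.56,190, 193,335,465,569,814]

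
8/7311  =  8/7311= 0.00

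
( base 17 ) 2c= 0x2E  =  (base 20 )26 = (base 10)46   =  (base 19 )28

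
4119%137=9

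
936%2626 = 936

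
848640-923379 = -74739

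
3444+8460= 11904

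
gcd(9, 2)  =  1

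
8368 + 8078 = 16446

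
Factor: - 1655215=-5^1 * 331043^1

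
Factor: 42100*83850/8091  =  2^3*3^( - 1 )*5^4*13^1*29^(-1)*31^ ( - 1)*43^1*421^1 = 1176695000/2697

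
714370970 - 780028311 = -65657341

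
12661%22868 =12661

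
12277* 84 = 1031268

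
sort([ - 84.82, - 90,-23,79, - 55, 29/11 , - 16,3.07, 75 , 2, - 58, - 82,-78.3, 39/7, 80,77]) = [ - 90,-84.82, - 82,-78.3, - 58, - 55, - 23, - 16,2,29/11,3.07, 39/7,75,77, 79, 80]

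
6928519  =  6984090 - 55571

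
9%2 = 1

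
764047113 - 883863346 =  - 119816233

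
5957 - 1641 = 4316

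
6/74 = 3/37 = 0.08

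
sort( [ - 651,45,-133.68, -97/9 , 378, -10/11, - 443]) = [- 651, - 443,  -  133.68,  -  97/9, - 10/11,45, 378 ]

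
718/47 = 15 + 13/47 = 15.28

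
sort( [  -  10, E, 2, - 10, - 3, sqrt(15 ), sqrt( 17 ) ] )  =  [ - 10, - 10, - 3, 2, E, sqrt( 15 ), sqrt( 17)]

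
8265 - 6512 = 1753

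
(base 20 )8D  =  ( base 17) a3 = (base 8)255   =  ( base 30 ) 5n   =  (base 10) 173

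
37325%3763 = 3458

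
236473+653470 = 889943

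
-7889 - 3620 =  - 11509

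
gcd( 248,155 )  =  31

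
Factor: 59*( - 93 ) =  -3^1*31^1*59^1 =- 5487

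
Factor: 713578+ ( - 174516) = 2^1*409^1*659^1 = 539062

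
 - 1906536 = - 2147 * 888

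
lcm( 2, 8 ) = 8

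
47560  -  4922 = 42638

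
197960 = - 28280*( - 7)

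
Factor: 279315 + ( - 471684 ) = - 3^1*64123^1 = - 192369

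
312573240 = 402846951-90273711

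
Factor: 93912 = 2^3 * 3^1 * 7^1*13^1*43^1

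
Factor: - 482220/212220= -893/393 = -3^ ( - 1) * 19^1*47^1* 131^ (-1 )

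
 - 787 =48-835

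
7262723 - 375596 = 6887127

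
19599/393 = 49 + 114/131 = 49.87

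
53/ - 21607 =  -1 +21554/21607 = -  0.00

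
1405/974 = 1405/974 = 1.44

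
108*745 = 80460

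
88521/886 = 88521/886 = 99.91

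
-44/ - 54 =22/27 =0.81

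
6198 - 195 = 6003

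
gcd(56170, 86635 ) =5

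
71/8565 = 71/8565= 0.01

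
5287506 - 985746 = 4301760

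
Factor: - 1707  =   - 3^1*569^1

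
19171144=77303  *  248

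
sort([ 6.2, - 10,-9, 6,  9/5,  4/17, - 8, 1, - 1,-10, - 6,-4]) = [ - 10, - 10,-9,-8, - 6, - 4, - 1, 4/17,  1,9/5,6 , 6.2]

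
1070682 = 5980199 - 4909517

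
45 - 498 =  - 453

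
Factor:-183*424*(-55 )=2^3*3^1*  5^1*11^1*  53^1*61^1 = 4267560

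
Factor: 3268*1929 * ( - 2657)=-16749653604 = - 2^2 * 3^1*19^1 * 43^1*643^1*2657^1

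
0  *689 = 0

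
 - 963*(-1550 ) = 1492650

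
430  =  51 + 379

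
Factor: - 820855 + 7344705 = 6523850 = 2^1 * 5^2 * 130477^1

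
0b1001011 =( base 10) 75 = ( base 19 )3i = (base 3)2210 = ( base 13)5A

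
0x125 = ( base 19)F8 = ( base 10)293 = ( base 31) 9e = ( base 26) b7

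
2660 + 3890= 6550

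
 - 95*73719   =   - 7003305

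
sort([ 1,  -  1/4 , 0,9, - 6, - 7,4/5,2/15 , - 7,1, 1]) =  [ - 7, - 7, - 6, - 1/4,0,2/15,4/5,1,  1, 1, 9]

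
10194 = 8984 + 1210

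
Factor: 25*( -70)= -1750=- 2^1*5^3*7^1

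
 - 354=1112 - 1466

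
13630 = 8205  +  5425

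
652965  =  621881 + 31084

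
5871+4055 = 9926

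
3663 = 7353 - 3690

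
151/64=2 + 23/64 = 2.36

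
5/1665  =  1/333 = 0.00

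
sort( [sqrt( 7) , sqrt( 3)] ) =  [sqrt( 3 ), sqrt(7) ] 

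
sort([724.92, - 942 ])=[ - 942, 724.92 ] 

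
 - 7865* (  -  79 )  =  621335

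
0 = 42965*0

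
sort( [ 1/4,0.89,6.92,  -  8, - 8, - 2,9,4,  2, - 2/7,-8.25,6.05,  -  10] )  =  [ - 10, - 8.25, - 8,  -  8, - 2,-2/7,1/4,0.89,2, 4,6.05,  6.92,9 ]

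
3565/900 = 3 + 173/180 = 3.96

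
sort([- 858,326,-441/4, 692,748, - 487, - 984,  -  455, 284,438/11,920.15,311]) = [-984, - 858, - 487, -455, - 441/4, 438/11,284, 311, 326,692, 748, 920.15] 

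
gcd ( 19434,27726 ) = 6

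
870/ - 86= - 11 + 38/43 = - 10.12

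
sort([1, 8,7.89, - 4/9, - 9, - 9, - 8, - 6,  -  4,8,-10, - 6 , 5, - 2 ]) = [ - 10, - 9,-9,  -  8,-6, -6, - 4, - 2, - 4/9, 1,5, 7.89,8, 8 ]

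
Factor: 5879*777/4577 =3^1*7^1 * 23^(-1 )*37^1*199^ (-1) * 5879^1 =4567983/4577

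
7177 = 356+6821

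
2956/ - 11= - 2956/11 = - 268.73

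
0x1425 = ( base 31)5BB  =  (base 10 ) 5157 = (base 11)3969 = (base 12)2b99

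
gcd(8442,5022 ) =18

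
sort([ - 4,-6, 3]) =[ - 6,  -  4,3]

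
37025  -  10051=26974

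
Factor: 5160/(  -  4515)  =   - 8/7=- 2^3 * 7^(-1)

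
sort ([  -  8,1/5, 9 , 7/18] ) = [- 8  ,  1/5,7/18,9]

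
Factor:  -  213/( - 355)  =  3^1* 5^( - 1 ) = 3/5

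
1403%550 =303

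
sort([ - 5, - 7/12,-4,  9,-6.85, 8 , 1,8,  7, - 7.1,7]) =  [  -  7.1 , - 6.85, - 5,  -  4 ,- 7/12,1,7,7, 8,8,9] 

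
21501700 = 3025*7108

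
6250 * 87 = 543750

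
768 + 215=983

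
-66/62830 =  -  33/31415  =  -  0.00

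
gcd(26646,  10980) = 6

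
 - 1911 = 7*( - 273)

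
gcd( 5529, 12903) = 3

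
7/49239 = 7/49239 = 0.00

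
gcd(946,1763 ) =43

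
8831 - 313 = 8518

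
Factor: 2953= 2953^1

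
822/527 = 1 +295/527 = 1.56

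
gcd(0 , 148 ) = 148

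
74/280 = 37/140 = 0.26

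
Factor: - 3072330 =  - 2^1 * 3^4 * 5^1 * 3793^1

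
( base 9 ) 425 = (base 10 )347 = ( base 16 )15B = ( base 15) 182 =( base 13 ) 209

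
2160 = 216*10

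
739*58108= 42941812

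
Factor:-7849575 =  - 3^3*5^2*29^1*401^1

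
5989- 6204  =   - 215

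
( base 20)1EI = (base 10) 698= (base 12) 4A2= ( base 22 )19G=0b1010111010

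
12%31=12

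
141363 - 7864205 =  - 7722842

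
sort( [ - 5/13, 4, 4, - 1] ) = [-1, -5/13 , 4 , 4 ]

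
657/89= 7 + 34/89 = 7.38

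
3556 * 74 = 263144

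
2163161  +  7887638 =10050799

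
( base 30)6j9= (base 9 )8173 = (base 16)175B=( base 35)4ut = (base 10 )5979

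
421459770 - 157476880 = 263982890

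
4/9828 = 1/2457 = 0.00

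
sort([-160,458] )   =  [ - 160,458]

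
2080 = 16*130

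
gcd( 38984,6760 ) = 8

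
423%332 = 91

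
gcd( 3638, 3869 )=1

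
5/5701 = 5/5701= 0.00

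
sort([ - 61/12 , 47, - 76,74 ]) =[ - 76, - 61/12,47,74]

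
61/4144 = 61/4144  =  0.01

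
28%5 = 3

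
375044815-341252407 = 33792408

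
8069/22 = 8069/22= 366.77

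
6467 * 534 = 3453378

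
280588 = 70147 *4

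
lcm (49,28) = 196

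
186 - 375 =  -189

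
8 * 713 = 5704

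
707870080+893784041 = 1601654121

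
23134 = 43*538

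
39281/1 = 39281 = 39281.00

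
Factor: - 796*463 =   -  368548 =- 2^2*199^1*463^1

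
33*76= 2508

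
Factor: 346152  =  2^3*3^1*14423^1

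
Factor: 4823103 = 3^1 * 1607701^1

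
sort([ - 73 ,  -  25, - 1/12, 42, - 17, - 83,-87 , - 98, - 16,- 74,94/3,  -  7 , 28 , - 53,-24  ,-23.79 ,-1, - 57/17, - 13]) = [  -  98 ,  -  87, - 83,  -  74 , - 73,  -  53, - 25 ,-24, - 23.79,- 17,- 16 ,-13,  -  7 , - 57/17 , - 1, - 1/12,  28, 94/3, 42 ]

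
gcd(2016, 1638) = 126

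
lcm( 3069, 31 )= 3069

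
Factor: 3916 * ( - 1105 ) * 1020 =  - 4413723600 = - 2^4*3^1 * 5^2*11^1*  13^1 * 17^2*89^1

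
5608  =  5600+8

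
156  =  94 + 62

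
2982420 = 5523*540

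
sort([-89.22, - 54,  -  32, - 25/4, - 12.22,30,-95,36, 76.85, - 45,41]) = [-95, - 89.22, - 54, - 45, - 32, - 12.22, - 25/4, 30,36,41, 76.85]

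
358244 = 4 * 89561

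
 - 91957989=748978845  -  840936834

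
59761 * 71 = 4243031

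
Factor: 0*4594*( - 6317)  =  0 = 0^1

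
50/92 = 25/46 =0.54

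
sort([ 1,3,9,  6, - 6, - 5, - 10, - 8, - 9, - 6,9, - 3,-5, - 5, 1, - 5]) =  [  -  10,-9, - 8, - 6 , - 6, - 5, -5, - 5, - 5, - 3,1,1, 3,6,9, 9]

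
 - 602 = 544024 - 544626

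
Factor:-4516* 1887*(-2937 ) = 2^2*3^2*11^1 * 17^1*37^1 *89^1*1129^1 = 25028209404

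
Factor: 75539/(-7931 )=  - 7^(  -  1) * 11^ (  -  1 )*103^( - 1)*75539^1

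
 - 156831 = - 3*52277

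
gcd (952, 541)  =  1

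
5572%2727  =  118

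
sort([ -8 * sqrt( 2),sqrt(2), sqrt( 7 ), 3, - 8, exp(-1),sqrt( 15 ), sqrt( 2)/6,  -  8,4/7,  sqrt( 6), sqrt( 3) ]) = [ - 8*  sqrt (2),  -  8,- 8, sqrt( 2) /6,exp(-1), 4/7,sqrt( 2), sqrt( 3),sqrt( 6), sqrt( 7 ),3, sqrt( 15) ] 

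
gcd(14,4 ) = 2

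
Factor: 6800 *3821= 25982800 = 2^4*5^2*17^1*3821^1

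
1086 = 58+1028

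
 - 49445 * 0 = 0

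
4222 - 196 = 4026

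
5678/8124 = 2839/4062=   0.70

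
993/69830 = 993/69830 = 0.01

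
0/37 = 0 = 0.00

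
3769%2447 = 1322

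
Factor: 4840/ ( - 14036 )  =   - 10/29= - 2^1*5^1*29^( - 1) 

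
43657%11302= 9751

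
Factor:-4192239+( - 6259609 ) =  - 10451848 = -2^3*11^1 * 73^1*1627^1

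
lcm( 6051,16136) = 48408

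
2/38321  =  2/38321 = 0.00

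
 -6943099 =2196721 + -9139820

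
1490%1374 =116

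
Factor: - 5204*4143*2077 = - 44780477244 = - 2^2*3^1*31^1 *67^1*1301^1*1381^1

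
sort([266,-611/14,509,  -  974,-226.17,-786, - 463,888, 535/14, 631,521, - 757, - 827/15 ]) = [ - 974, - 786,  -  757, - 463, - 226.17, - 827/15, - 611/14,535/14, 266,509, 521, 631, 888]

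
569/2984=569/2984 = 0.19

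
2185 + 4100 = 6285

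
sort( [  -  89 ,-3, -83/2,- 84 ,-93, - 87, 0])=[-93, - 89,  -  87, - 84 ,-83/2,-3,0 ]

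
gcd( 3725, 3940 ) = 5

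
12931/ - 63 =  - 206 + 47/63  =  - 205.25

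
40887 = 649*63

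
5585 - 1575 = 4010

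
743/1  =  743  =  743.00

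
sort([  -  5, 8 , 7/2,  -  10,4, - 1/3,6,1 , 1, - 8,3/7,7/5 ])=[ - 10, - 8,  -  5, - 1/3, 3/7, 1,1,7/5,7/2, 4,6,8] 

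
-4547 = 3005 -7552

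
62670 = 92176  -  29506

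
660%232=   196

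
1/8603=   1/8603 = 0.00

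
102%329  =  102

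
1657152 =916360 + 740792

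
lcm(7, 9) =63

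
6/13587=2/4529 = 0.00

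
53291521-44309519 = 8982002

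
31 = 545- 514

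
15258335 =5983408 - -9274927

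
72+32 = 104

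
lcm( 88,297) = 2376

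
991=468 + 523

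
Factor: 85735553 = 31^1*71^1*38953^1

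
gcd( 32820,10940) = 10940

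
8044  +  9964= 18008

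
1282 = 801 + 481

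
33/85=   33/85=0.39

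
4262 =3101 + 1161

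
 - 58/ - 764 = 29/382 = 0.08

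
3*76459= 229377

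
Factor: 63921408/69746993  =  2^8 * 3^1*31^( - 1)*53^( - 1 )* 42451^( - 1) *83231^1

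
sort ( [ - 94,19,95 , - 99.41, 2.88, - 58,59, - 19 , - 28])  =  [-99.41, - 94,-58, - 28, - 19,2.88,19,59,95]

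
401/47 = 8 + 25/47 = 8.53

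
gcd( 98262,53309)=1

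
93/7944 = 31/2648 = 0.01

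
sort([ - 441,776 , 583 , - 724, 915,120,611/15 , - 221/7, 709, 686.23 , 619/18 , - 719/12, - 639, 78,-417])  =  [ - 724, - 639 , - 441,-417, - 719/12, - 221/7,619/18 , 611/15 , 78, 120 , 583,686.23,709 , 776, 915]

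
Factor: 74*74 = 2^2 * 37^2 =5476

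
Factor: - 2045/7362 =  - 2^( - 1)*3^( - 2 )*5^1 =- 5/18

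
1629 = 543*3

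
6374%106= 14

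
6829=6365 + 464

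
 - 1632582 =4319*( - 378)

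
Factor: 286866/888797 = 2^1*3^2*7^ ( - 1 )*13^(-1)*9767^( - 1 ) * 15937^1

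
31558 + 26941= 58499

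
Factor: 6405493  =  6405493^1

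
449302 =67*6706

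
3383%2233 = 1150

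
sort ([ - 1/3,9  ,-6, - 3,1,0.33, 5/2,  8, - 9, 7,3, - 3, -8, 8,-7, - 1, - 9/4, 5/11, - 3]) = [ - 9  ,  -  8, - 7,-6,-3, - 3,-3,-9/4,-1, - 1/3, 0.33,5/11,  1,5/2,3, 7  ,  8, 8, 9]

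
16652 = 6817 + 9835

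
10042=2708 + 7334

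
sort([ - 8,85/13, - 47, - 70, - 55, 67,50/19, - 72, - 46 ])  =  [ - 72, - 70, - 55, - 47,-46, - 8, 50/19,85/13,67] 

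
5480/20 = 274 = 274.00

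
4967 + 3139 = 8106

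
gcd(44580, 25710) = 30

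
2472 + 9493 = 11965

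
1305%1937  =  1305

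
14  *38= 532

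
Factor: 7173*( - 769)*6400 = -2^8* 3^2*5^2*769^1*797^1 = -35302636800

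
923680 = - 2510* (-368) 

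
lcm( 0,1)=0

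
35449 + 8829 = 44278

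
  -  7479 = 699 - 8178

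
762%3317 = 762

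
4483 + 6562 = 11045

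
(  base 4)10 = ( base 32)4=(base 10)4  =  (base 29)4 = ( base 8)4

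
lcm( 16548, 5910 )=82740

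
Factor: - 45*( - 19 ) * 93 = 79515  =  3^3*5^1*19^1 * 31^1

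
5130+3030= 8160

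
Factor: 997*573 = 571281 = 3^1*191^1 * 997^1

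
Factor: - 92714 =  - 2^1*151^1*307^1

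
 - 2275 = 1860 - 4135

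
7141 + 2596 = 9737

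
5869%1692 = 793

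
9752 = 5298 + 4454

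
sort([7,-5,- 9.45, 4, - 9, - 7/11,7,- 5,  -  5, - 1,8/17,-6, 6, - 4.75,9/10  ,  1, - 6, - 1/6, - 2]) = [ - 9.45, - 9, - 6, - 6, - 5, - 5, - 5, - 4.75, - 2, - 1 , - 7/11 , - 1/6,8/17,9/10,1  ,  4,6  ,  7,7]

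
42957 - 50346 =  -  7389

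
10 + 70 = 80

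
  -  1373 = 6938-8311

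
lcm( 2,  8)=8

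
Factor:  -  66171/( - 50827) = 69/53 =3^1  *23^1*53^( - 1)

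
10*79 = 790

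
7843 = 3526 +4317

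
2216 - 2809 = -593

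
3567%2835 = 732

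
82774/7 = 11824+6/7 = 11824.86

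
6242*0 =0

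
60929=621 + 60308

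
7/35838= 7/35838=0.00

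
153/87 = 51/29= 1.76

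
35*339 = 11865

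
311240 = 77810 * 4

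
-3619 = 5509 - 9128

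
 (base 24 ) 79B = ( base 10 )4259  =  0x10a3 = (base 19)BF3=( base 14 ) 17a3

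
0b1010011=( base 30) 2N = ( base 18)4B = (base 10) 83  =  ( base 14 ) 5D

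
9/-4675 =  - 9/4675 = - 0.00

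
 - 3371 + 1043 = -2328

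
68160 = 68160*1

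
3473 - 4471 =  - 998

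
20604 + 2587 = 23191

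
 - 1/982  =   - 1/982 = - 0.00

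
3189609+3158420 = 6348029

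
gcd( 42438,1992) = 6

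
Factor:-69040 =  - 2^4*5^1*863^1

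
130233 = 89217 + 41016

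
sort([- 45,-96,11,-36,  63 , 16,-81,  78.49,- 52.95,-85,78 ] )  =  [ - 96,- 85, -81, - 52.95,-45, - 36,  11,16,63,  78,78.49] 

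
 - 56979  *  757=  - 43133103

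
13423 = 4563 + 8860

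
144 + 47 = 191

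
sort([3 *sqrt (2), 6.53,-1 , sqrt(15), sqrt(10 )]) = [ - 1,sqrt ( 10),  sqrt( 15 ), 3  *  sqrt(2),6.53]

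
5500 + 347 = 5847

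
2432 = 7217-4785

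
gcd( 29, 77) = 1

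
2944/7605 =2944/7605 =0.39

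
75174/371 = 75174/371= 202.63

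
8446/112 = 4223/56 = 75.41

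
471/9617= 471/9617 = 0.05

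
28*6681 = 187068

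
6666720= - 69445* ( - 96) 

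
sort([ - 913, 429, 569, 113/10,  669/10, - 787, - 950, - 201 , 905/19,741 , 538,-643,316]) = [ - 950 , - 913, - 787, - 643, - 201,  113/10,905/19,  669/10, 316 , 429, 538, 569, 741] 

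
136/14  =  68/7=9.71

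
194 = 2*97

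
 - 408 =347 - 755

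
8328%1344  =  264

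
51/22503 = 17/7501 = 0.00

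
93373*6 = 560238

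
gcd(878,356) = 2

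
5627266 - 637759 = 4989507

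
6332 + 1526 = 7858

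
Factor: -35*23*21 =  - 3^1*5^1*7^2*23^1 = - 16905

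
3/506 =3/506  =  0.01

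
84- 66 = 18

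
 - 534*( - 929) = 496086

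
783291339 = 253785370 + 529505969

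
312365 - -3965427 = 4277792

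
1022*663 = 677586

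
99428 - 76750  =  22678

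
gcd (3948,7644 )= 84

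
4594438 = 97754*47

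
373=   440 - 67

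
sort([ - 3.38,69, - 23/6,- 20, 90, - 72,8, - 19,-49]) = [ - 72, - 49,-20, - 19, - 23/6, - 3.38,8, 69, 90]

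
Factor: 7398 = 2^1 *3^3*137^1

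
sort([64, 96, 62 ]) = [ 62, 64,96 ] 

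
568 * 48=27264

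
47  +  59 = 106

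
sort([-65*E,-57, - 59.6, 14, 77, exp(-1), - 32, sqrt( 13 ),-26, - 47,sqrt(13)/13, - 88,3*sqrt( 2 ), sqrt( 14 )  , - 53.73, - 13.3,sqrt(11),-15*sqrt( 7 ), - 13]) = [-65*E, - 88 ,-59.6  ,-57,-53.73, - 47, - 15*sqrt(7), - 32, - 26,-13.3, - 13, sqrt(  13) /13, exp(  -  1), sqrt( 11), sqrt( 13 ), sqrt( 14 ), 3*sqrt( 2), 14,77]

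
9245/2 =4622 + 1/2= 4622.50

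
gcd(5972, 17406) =2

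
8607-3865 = 4742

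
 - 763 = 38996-39759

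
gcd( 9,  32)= 1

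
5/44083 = 5/44083  =  0.00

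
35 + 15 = 50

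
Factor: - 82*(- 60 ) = 2^3*3^1 * 5^1*41^1=4920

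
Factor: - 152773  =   - 37^1*4129^1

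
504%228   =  48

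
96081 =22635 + 73446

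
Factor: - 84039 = - 3^1*109^1*257^1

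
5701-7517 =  - 1816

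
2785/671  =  4 + 101/671  =  4.15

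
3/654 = 1/218 =0.00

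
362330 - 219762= 142568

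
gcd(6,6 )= 6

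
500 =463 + 37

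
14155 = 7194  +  6961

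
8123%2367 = 1022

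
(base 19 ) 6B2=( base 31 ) 2EL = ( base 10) 2377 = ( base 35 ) 1ww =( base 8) 4511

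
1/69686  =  1/69686 = 0.00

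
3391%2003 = 1388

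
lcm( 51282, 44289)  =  974358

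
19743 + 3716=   23459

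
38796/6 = 6466 =6466.00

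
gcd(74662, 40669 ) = 1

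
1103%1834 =1103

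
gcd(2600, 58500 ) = 1300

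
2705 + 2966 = 5671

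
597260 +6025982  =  6623242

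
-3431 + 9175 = 5744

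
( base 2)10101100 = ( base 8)254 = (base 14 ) c4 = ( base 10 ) 172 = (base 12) 124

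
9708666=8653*1122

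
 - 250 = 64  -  314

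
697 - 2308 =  - 1611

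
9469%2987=508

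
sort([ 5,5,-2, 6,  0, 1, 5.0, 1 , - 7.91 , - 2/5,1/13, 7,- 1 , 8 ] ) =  [-7.91, - 2,- 1,- 2/5, 0,  1/13, 1,1, 5,5, 5.0, 6,7, 8]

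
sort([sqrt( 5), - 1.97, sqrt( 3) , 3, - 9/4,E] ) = [ - 9/4, - 1.97, sqrt(3 ), sqrt(5 ),E, 3]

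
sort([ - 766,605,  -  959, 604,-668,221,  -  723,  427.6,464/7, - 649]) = [ -959, - 766, - 723,  -  668, - 649, 464/7,221,427.6 , 604,605 ] 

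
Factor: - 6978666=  - 2^1*3^1*1163111^1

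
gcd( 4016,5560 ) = 8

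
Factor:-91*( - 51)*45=208845  =  3^3*5^1 *7^1*13^1*17^1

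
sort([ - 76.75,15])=[-76.75, 15] 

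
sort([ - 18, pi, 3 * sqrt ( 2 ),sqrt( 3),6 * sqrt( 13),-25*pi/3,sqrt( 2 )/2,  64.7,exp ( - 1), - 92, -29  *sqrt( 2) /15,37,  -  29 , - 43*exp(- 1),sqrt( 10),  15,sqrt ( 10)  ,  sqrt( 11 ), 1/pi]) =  [- 92,-29 , - 25*pi/3, - 18, - 43 * exp( - 1 ) , - 29  *  sqrt ( 2 ) /15,1/pi, exp( - 1),sqrt( 2) /2, sqrt ( 3 ), pi,sqrt ( 10 ),sqrt( 10), sqrt(11), 3*sqrt( 2 ), 15,6*sqrt( 13),  37 , 64.7]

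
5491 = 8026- 2535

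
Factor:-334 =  - 2^1* 167^1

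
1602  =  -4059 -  - 5661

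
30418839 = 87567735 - 57148896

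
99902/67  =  1491 + 5/67  =  1491.07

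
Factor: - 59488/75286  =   - 2^4*11^1*13^2*37643^( - 1) = -29744/37643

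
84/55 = 84/55 = 1.53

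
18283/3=6094 + 1/3  =  6094.33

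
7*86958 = 608706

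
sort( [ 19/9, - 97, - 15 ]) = [ - 97,-15 , 19/9] 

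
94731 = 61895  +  32836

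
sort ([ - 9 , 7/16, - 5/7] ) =[ - 9, - 5/7, 7/16]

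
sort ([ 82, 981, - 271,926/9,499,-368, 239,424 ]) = [ - 368, - 271,82, 926/9,239 , 424,499,981]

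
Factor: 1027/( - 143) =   -  11^( - 1 )*79^1 = - 79/11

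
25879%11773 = 2333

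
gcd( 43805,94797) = 1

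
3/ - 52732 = -1 + 52729/52732  =  -0.00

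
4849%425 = 174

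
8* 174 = 1392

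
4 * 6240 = 24960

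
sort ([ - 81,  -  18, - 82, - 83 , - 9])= [-83,  -  82, - 81,-18, - 9]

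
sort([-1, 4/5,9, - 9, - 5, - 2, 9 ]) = [ - 9,-5,  -  2, - 1, 4/5, 9,9]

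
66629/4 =66629/4=16657.25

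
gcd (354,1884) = 6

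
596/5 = 596/5 = 119.20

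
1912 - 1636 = 276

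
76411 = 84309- 7898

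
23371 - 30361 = -6990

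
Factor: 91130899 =23^1*3962213^1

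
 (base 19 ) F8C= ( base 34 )4s3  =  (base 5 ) 134304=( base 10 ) 5579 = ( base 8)12713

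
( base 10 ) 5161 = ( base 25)86B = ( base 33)4od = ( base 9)7064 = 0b1010000101001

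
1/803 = 1/803 = 0.00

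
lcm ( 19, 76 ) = 76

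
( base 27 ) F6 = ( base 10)411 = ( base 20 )10b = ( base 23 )HK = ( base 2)110011011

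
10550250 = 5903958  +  4646292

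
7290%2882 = 1526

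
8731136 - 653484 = 8077652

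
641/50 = 12 + 41/50 = 12.82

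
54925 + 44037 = 98962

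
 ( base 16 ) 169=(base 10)361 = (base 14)1bb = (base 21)h4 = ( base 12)261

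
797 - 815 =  - 18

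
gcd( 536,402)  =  134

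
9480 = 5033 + 4447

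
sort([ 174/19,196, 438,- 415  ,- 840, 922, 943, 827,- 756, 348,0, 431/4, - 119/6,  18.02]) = [ - 840, -756,-415, - 119/6, 0, 174/19, 18.02,  431/4, 196,348,438,827, 922,943 ]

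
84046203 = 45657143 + 38389060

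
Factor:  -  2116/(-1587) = 2^2*3^(  -  1) = 4/3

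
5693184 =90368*63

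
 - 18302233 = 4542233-22844466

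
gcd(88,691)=1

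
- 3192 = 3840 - 7032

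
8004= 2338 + 5666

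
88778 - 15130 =73648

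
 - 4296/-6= 716/1 = 716.00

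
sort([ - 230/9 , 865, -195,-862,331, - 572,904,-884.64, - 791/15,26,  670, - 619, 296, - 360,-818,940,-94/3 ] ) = [-884.64, - 862,- 818, - 619 , - 572,  -  360, - 195,-791/15, - 94/3,-230/9,  26,296, 331, 670, 865, 904,  940]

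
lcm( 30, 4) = 60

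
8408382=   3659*2298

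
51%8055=51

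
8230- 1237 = 6993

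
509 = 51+458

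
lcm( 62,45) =2790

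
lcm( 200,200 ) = 200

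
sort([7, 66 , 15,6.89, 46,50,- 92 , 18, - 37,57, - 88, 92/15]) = [ - 92, - 88,  -  37,  92/15, 6.89,7,15,  18, 46  ,  50, 57,  66]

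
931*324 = 301644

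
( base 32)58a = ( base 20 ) d96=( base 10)5386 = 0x150a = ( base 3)21101111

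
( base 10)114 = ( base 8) 162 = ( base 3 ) 11020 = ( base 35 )39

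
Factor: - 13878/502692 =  - 9/326 = -2^( - 1)*3^2 * 163^(  -  1 )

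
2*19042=38084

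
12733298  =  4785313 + 7947985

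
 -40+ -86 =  - 126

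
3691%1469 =753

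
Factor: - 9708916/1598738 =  - 2^1*7^1*137^1*2531^1*799369^ ( - 1) = - 4854458/799369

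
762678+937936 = 1700614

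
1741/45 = 38 + 31/45 =38.69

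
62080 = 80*776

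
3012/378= 502/63 = 7.97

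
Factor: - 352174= - 2^1*176087^1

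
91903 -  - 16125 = 108028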